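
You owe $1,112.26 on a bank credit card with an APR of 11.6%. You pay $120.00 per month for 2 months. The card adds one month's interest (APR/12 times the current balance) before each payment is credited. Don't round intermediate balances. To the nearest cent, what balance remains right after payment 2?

Monthly rate r = 11.6%/12 = 0.966667% = 0.00966667.
Each month: B ← B·(1+r) − $120.00.
Month 1: interest $10.75; balance after payment $1,003.01.
Month 2: interest $9.70; balance after payment $892.71.

$892.71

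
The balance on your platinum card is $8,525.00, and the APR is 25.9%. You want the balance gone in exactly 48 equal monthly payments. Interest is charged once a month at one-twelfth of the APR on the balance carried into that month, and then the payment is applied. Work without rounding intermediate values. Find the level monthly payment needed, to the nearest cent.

Monthly rate r = 25.9%/12 = 2.15833% = 0.0215833.
Level-payment amortization: P = B₀·r / (1 − (1+r)^(−n)) = 8525.00·0.0215833 / (1 − 1.02158^(−48)).
Denominator 1 − (1+r)^(−48) = 0.641195693.
P = 183.998 / 0.641195693 ≈ 286.96.

$286.96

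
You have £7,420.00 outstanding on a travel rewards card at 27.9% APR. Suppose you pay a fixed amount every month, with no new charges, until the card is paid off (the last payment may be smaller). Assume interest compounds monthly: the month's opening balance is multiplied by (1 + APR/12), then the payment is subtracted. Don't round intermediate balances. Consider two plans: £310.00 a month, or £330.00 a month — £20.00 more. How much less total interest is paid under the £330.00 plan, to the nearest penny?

Monthly rate r = 27.9%/12 = 2.325% = 0.02325.
At £310.00/mo: n = ⌈−ln(1 − rB₀/P)/ln(1+r)⌉ = 36 payments (last £117.14); total interest = total paid − £7,420.00 = £3,547.14.
At £330.00/mo: 33 payments (last £62.02); total interest £3,202.02.
Interest saved = £3,547.14 − £3,202.02 = £345.12.

£345.12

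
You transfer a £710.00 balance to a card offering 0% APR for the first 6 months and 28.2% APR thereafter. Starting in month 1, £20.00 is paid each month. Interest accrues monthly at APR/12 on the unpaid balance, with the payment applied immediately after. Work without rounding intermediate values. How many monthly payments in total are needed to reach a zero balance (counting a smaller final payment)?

Promo months 1–6 at r₀ = 0%/12 = 0; months 7+ at r₁ = 28.2%/12 = 0.0235.
After month 6 (no interest yet): B = £710.00 − 6·£20.00 = £590.00.
Then at r₁ with £20.00/mo: n₂ = −ln(1 − r₁·B/P)/ln(1+r₁) ≈ 50.87 → 51 more payments.

57 payments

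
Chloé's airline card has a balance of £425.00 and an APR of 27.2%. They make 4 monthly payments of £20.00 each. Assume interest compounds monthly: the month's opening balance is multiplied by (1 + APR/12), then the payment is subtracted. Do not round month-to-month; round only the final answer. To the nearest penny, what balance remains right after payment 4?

£382.10

Monthly rate r = 27.2%/12 = 2.26667% = 0.0226667.
Each month: B ← B·(1+r) − £20.00.
Month 1: interest £9.63; balance after payment £414.63.
Month 2: interest £9.40; balance after payment £404.03.
Month 3: interest £9.16; balance after payment £393.19.
Month 4: interest £8.91; balance after payment £382.10.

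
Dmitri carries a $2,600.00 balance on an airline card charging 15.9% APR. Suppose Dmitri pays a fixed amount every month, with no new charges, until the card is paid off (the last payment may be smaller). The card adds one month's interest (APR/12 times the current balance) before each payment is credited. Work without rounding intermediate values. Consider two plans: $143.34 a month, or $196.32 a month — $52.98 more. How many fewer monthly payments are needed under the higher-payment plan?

6 fewer payments

Monthly rate r = 15.9%/12 = 1.325% = 0.01325.
At $143.34/mo: n = ⌈−ln(1 − rB₀/P)/ln(1+r)⌉ = 21 payments (last $126.65); total interest = total paid − $2,600.00 = $393.45.
At $196.32/mo: 15 payments (last $129.61); total interest $278.09.
Payments saved = 21 − 15 = 6.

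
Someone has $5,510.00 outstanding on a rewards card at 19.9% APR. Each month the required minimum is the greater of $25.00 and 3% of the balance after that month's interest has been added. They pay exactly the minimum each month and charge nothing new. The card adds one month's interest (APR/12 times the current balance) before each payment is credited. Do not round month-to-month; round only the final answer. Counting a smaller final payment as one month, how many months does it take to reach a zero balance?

Monthly rate r = 19.9%/12 = 1.65833% = 0.0165833.
While 3% of the post-interest balance exceeds $25.00, each month B ← (B·(1+r))·(1 − 0.03), i.e. B shrinks by the factor (1+r)·0.97 = 0.98609.
This holds for months 1–136. Entering month 137 the balance is $819.51; 3% of the post-interest balance is now below $25.00, so the flat $25.00 minimum applies from here.
From month 137 a fixed $25.00 at rate r clears $819.51 in 48 more payments. Total: 136 + 48 = 184 months.

184 months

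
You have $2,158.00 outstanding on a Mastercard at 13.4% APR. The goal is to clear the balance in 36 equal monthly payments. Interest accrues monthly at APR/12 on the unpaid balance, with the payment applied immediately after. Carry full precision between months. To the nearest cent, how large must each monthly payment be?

$73.13

Monthly rate r = 13.4%/12 = 1.11667% = 0.0111667.
Level-payment amortization: P = B₀·r / (1 − (1+r)^(−n)) = 2158.00·0.0111667 / (1 − 1.01117^(−36)).
Denominator 1 − (1+r)^(−36) = 0.329527151.
P = 24.0977 / 0.329527151 ≈ 73.13.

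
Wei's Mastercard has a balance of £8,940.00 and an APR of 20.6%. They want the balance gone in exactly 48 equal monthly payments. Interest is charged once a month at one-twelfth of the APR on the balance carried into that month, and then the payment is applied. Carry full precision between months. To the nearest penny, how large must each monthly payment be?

£274.91

Monthly rate r = 20.6%/12 = 1.71667% = 0.0171667.
Level-payment amortization: P = B₀·r / (1 − (1+r)^(−n)) = 8940.00·0.0171667 / (1 − 1.01717^(−48)).
Denominator 1 − (1+r)^(−48) = 0.558248268.
P = 153.47 / 0.558248268 ≈ 274.91.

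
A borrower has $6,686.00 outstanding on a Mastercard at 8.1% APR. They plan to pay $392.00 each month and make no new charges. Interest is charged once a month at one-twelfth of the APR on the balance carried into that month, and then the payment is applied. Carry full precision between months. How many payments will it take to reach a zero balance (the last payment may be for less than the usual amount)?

Monthly rate r = 8.1%/12 = 0.675% = 0.00675.
Recurrence: B ← B·(1+r) − $392.00.
Month 1: interest $45.13; balance after payment $6,339.13.
Month 2: interest $42.79; balance after payment $5,989.92.
Closed form: n = −ln(1 − rB₀/P)/ln(1+r) = −ln(0.88487)/ln(1.00675) ≈ 18.182, so the balance reaches zero during payment 19.

19 months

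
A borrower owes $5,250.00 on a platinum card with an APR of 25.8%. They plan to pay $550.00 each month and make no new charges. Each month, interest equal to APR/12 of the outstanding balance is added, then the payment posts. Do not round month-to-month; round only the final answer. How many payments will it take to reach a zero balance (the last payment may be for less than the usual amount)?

Monthly rate r = 25.8%/12 = 2.15% = 0.0215.
Recurrence: B ← B·(1+r) − $550.00.
Month 1: interest $112.88; balance after payment $4,812.88.
Month 2: interest $103.48; balance after payment $4,366.35.
Closed form: n = −ln(1 − rB₀/P)/ln(1+r) = −ln(0.79477)/ln(1.0215) ≈ 10.798, so the balance reaches zero during payment 11.

11 months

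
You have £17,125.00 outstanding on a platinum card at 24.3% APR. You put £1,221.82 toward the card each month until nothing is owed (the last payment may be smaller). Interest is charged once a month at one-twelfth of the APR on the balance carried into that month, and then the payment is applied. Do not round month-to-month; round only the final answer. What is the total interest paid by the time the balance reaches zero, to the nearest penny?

Monthly rate r = 24.3%/12 = 2.025% = 0.02025.
Payoff takes n = ⌈−ln(1 − rB₀/P)/ln(1+r)⌉ = ⌈16.652⌉ = 17 payments; the last is £799.06.
Total paid = 16·£1,221.82 + £799.06 = £20,348.18.
Total interest = total paid − principal = £20,348.18 − £17,125.00 = £3,223.18.

£3,223.18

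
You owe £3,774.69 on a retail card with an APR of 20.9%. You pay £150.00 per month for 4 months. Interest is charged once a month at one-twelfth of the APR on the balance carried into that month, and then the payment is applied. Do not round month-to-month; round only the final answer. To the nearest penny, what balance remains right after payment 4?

£3,428.75

Monthly rate r = 20.9%/12 = 1.74167% = 0.0174167.
Each month: B ← B·(1+r) − £150.00.
Month 1: interest £65.74; balance after payment £3,690.43.
Month 2: interest £64.28; balance after payment £3,604.71.
Month 3: interest £62.78; balance after payment £3,517.49.
Month 4: interest £61.26; balance after payment £3,428.75.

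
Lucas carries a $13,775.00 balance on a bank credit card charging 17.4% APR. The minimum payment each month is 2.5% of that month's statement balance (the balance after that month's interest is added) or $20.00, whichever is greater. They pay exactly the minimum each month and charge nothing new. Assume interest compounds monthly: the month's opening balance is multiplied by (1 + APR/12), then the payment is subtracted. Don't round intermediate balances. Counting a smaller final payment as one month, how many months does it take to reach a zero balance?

Monthly rate r = 17.4%/12 = 1.45% = 0.0145.
While 2.5% of the post-interest balance exceeds $20.00, each month B ← (B·(1+r))·(1 − 0.025), i.e. B shrinks by the factor (1+r)·0.975 = 0.98914.
This holds for months 1–262. Entering month 263 the balance is $787.66; 2.5% of the post-interest balance is now below $20.00, so the flat $20.00 minimum applies from here.
From month 263 a fixed $20.00 at rate r clears $787.66 in 59 more payments. Total: 262 + 59 = 321 months.

321 months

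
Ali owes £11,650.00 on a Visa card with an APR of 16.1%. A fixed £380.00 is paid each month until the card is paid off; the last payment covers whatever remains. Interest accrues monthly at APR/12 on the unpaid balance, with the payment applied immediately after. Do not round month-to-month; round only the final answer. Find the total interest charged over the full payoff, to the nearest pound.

Monthly rate r = 16.1%/12 = 1.34167% = 0.0134167.
Payoff takes n = ⌈−ln(1 − rB₀/P)/ln(1+r)⌉ = ⌈39.759⌉ = 40 payments; the last is £288.81.
Total paid = 39·£380.00 + £288.81 = £15,108.81.
Total interest = total paid − principal = £15,108.81 − £11,650.00 = £3,458.81.

£3,459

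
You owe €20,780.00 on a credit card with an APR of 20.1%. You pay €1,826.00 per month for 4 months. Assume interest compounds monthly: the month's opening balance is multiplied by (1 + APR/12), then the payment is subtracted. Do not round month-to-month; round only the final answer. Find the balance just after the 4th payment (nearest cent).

€14,718.06

Monthly rate r = 20.1%/12 = 1.675% = 0.01675.
Each month: B ← B·(1+r) − €1,826.00.
Month 1: interest €348.06; balance after payment €19,302.06.
Month 2: interest €323.31; balance after payment €17,799.37.
Month 3: interest €298.14; balance after payment €16,271.51.
Month 4: interest €272.55; balance after payment €14,718.06.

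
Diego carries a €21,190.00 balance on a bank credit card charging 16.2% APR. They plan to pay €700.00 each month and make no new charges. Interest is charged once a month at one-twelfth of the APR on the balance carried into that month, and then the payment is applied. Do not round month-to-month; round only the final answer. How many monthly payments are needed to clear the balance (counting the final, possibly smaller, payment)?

40 months

Monthly rate r = 16.2%/12 = 1.35% = 0.0135.
Recurrence: B ← B·(1+r) − €700.00.
Month 1: interest €286.06; balance after payment €20,776.06.
Month 2: interest €280.48; balance after payment €20,356.54.
Closed form: n = −ln(1 − rB₀/P)/ln(1+r) = −ln(0.59134)/ln(1.0135) ≈ 39.178, so the balance reaches zero during payment 40.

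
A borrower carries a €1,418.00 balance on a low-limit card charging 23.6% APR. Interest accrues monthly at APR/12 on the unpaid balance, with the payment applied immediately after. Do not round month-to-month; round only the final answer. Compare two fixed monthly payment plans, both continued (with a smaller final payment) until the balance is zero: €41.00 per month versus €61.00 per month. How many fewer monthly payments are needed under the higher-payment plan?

27 fewer payments

Monthly rate r = 23.6%/12 = 1.96667% = 0.0196667.
At €41.00/mo: n = ⌈−ln(1 − rB₀/P)/ln(1+r)⌉ = 59 payments (last €21.99); total interest = total paid − €1,418.00 = €981.99.
At €61.00/mo: 32 payments (last €22.72); total interest €495.72.
Payments saved = 59 − 32 = 27.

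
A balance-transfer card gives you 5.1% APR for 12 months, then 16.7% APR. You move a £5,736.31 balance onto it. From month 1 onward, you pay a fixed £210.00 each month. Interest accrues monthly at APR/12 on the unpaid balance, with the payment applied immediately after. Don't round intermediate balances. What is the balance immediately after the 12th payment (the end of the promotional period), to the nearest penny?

£3,456.05

Promo months 1–12 at r₀ = 5.1%/12 = 0.00425; months 13+ at r₁ = 16.7%/12 = 0.0139167.
After month 12: iterate B ← B·(1+r₀) − £210.00 for 12 months → £3,456.05.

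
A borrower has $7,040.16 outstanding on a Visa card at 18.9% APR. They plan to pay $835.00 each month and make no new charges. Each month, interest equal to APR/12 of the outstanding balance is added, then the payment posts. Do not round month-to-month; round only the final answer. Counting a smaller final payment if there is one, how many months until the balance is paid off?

10 months

Monthly rate r = 18.9%/12 = 1.575% = 0.01575.
Recurrence: B ← B·(1+r) − $835.00.
Month 1: interest $110.88; balance after payment $6,316.04.
Month 2: interest $99.48; balance after payment $5,580.52.
Closed form: n = −ln(1 − rB₀/P)/ln(1+r) = −ln(0.86721)/ln(1.01575) ≈ 9.117, so the balance reaches zero during payment 10.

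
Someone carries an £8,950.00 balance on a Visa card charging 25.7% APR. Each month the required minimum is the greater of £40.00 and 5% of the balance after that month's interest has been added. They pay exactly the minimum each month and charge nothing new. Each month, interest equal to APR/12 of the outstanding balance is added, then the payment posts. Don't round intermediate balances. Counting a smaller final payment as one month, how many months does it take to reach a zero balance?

Monthly rate r = 25.7%/12 = 2.14167% = 0.0214167.
While 5% of the post-interest balance exceeds £40.00, each month B ← (B·(1+r))·(1 − 0.05), i.e. B shrinks by the factor (1+r)·0.95 = 0.97035.
This holds for months 1–81. Entering month 82 the balance is £781.40; 5% of the post-interest balance is now below £40.00, so the flat £40.00 minimum applies from here.
From month 82 a fixed £40.00 at rate r clears £781.40 in 26 more payments. Total: 81 + 26 = 107 months.

107 months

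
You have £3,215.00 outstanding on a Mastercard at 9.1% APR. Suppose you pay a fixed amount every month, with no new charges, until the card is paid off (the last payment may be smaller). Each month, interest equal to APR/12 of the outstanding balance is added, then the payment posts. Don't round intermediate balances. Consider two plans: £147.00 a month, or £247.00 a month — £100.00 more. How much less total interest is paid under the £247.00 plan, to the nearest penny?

£130.69

Monthly rate r = 9.1%/12 = 0.758333% = 0.00758333.
At £147.00/mo: n = ⌈−ln(1 − rB₀/P)/ln(1+r)⌉ = 25 payments (last £0.63); total interest = total paid − £3,215.00 = £313.63.
At £247.00/mo: 14 payments (last £186.94); total interest £182.94.
Interest saved = £313.63 − £182.94 = £130.69.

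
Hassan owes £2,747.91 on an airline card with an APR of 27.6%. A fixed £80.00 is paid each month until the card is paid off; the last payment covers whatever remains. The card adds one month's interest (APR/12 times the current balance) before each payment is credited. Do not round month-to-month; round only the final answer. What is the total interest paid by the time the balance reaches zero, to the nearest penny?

Monthly rate r = 27.6%/12 = 2.3% = 0.023.
Payoff takes n = ⌈−ln(1 − rB₀/P)/ln(1+r)⌉ = ⌈68.637⌉ = 69 payments; the last is £51.14.
Total paid = 68·£80.00 + £51.14 = £5,491.14.
Total interest = total paid − principal = £5,491.14 − £2,747.91 = £2,743.23.

£2,743.23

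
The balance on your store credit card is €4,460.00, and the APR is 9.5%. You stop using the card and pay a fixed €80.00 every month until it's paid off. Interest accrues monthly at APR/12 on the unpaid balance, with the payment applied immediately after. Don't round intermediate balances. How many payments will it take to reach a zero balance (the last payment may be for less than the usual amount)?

Monthly rate r = 9.5%/12 = 0.791667% = 0.00791667.
Recurrence: B ← B·(1+r) − €80.00.
Month 1: interest €35.31; balance after payment €4,415.31.
Month 2: interest €34.95; balance after payment €4,370.26.
Closed form: n = −ln(1 − rB₀/P)/ln(1+r) = −ln(0.55865)/ln(1.00792) ≈ 73.837, so the balance reaches zero during payment 74.

74 payments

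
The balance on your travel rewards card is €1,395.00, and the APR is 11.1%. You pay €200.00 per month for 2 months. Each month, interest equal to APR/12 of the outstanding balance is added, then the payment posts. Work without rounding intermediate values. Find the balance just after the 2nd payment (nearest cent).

Monthly rate r = 11.1%/12 = 0.925% = 0.00925.
Each month: B ← B·(1+r) − €200.00.
Month 1: interest €12.90; balance after payment €1,207.90.
Month 2: interest €11.17; balance after payment €1,019.08.

€1,019.08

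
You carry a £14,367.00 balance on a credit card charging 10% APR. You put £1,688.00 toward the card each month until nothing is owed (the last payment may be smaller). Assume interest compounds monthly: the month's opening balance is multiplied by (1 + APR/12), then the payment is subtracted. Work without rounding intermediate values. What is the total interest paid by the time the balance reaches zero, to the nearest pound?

Monthly rate r = 10%/12 = 0.833333% = 0.00833333.
Payoff takes n = ⌈−ln(1 − rB₀/P)/ln(1+r)⌉ = ⌈8.865⌉ = 9 payments; the last is £1,460.78.
Total paid = 8·£1,688.00 + £1,460.78 = £14,964.78.
Total interest = total paid − principal = £14,964.78 − £14,367.00 = £597.78.

£598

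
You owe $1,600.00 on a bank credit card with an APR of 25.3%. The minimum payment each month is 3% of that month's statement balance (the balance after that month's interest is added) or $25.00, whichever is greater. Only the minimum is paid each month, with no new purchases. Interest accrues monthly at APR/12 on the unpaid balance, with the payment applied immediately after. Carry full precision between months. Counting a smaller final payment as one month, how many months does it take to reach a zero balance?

127 months

Monthly rate r = 25.3%/12 = 2.10833% = 0.0210833.
While 3% of the post-interest balance exceeds $25.00, each month B ← (B·(1+r))·(1 − 0.03), i.e. B shrinks by the factor (1+r)·0.97 = 0.99045.
This holds for months 1–71. Entering month 72 the balance is $809.58; 3% of the post-interest balance is now below $25.00, so the flat $25.00 minimum applies from here.
From month 72 a fixed $25.00 at rate r clears $809.58 in 56 more payments. Total: 71 + 56 = 127 months.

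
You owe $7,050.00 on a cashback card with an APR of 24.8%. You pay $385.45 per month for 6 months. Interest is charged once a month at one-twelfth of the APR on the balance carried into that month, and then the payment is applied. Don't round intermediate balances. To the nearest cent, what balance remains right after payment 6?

$5,535.10

Monthly rate r = 24.8%/12 = 2.06667% = 0.0206667.
Each month: B ← B·(1+r) − $385.45.
Month 1: interest $145.70; balance after payment $6,810.25.
Month 2: interest $140.75; balance after payment $6,565.55.
Month 3: interest $135.69; balance after payment $6,315.78.
Month 4: interest $130.53; balance after payment $6,060.86.
Month 5: interest $125.26; balance after payment $5,800.67.
Month 6: interest $119.88; balance after payment $5,535.10.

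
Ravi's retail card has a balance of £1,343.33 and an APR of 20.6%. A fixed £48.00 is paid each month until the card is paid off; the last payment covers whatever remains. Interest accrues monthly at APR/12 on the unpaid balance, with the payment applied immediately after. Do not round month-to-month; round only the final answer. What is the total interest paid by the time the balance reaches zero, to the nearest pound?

£503

Monthly rate r = 20.6%/12 = 1.71667% = 0.0171667.
Payoff takes n = ⌈−ln(1 − rB₀/P)/ln(1+r)⌉ = ⌈38.467⌉ = 39 payments; the last is £22.52.
Total paid = 38·£48.00 + £22.52 = £1,846.52.
Total interest = total paid − principal = £1,846.52 − £1,343.33 = £503.19.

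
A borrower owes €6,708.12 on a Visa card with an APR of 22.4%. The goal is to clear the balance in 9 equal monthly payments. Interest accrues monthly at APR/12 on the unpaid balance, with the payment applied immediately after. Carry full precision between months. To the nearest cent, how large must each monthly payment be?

€816.63

Monthly rate r = 22.4%/12 = 1.86667% = 0.0186667.
Level-payment amortization: P = B₀·r / (1 − (1+r)^(−n)) = 6708.12·0.0186667 / (1 − 1.01867^(−9)).
Denominator 1 − (1+r)^(−9) = 0.153335904.
P = 125.218 / 0.153335904 ≈ 816.63.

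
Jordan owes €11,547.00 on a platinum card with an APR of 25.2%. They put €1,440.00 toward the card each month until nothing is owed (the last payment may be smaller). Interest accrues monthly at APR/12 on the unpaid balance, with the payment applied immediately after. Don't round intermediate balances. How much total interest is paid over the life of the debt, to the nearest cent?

Monthly rate r = 25.2%/12 = 2.1% = 0.021.
Payoff takes n = ⌈−ln(1 − rB₀/P)/ln(1+r)⌉ = ⌈8.873⌉ = 9 payments; the last is €1,258.28.
Total paid = 8·€1,440.00 + €1,258.28 = €12,778.28.
Total interest = total paid − principal = €12,778.28 − €11,547.00 = €1,231.28.

€1,231.28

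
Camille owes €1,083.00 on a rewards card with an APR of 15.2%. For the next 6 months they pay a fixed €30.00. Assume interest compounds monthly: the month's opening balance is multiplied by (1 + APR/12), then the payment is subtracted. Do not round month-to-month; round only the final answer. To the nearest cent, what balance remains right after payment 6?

Monthly rate r = 15.2%/12 = 1.26667% = 0.0126667.
Each month: B ← B·(1+r) − €30.00.
Month 1: interest €13.72; balance after payment €1,066.72.
Month 2: interest €13.51; balance after payment €1,050.23.
Month 3: interest €13.30; balance after payment €1,033.53.
Month 4: interest €13.09; balance after payment €1,016.62.
Month 5: interest €12.88; balance after payment €999.50.
Month 6: interest €12.66; balance after payment €982.16.

€982.16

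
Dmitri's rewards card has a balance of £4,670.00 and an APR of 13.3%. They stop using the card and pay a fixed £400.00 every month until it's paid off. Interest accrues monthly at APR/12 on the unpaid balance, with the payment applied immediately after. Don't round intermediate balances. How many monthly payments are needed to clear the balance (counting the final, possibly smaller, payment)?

Monthly rate r = 13.3%/12 = 1.10833% = 0.0110833.
Recurrence: B ← B·(1+r) − £400.00.
Month 1: interest £51.76; balance after payment £4,321.76.
Month 2: interest £47.90; balance after payment £3,969.66.
Closed form: n = −ln(1 − rB₀/P)/ln(1+r) = −ln(0.8706)/ln(1.01108) ≈ 12.572, so the balance reaches zero during payment 13.

13 months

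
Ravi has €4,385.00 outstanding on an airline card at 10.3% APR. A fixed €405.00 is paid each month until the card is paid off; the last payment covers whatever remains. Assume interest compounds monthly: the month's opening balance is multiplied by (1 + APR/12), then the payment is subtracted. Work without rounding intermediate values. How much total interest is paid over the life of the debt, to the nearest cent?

Monthly rate r = 10.3%/12 = 0.858333% = 0.00858333.
Payoff takes n = ⌈−ln(1 − rB₀/P)/ln(1+r)⌉ = ⌈11.412⌉ = 12 payments; the last is €167.47.
Total paid = 11·€405.00 + €167.47 = €4,622.47.
Total interest = total paid − principal = €4,622.47 − €4,385.00 = €237.47.

€237.47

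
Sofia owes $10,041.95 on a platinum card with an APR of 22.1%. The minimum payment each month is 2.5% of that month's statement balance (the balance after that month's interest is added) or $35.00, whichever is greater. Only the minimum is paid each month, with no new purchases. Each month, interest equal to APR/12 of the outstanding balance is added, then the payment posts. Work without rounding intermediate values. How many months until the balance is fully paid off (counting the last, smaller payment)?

Monthly rate r = 22.1%/12 = 1.84167% = 0.0184167.
While 2.5% of the post-interest balance exceeds $35.00, each month B ← (B·(1+r))·(1 − 0.025), i.e. B shrinks by the factor (1+r)·0.975 = 0.99296.
This holds for months 1–282. Entering month 283 the balance is $1,368.08; 2.5% of the post-interest balance is now below $35.00, so the flat $35.00 minimum applies from here.
From month 283 a fixed $35.00 at rate r clears $1,368.08 in 70 more payments. Total: 282 + 70 = 352 months.

352 months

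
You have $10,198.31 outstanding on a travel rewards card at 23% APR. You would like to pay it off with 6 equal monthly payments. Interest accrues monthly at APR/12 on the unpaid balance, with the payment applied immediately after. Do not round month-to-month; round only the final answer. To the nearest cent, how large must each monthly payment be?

Monthly rate r = 23%/12 = 1.91667% = 0.0191667.
Level-payment amortization: P = B₀·r / (1 − (1+r)^(−n)) = 10198.31·0.0191667 / (1 − 1.01917^(−6)).
Denominator 1 − (1+r)^(−6) = 0.107663343.
P = 195.468 / 0.107663343 ≈ 1815.54.

$1,815.54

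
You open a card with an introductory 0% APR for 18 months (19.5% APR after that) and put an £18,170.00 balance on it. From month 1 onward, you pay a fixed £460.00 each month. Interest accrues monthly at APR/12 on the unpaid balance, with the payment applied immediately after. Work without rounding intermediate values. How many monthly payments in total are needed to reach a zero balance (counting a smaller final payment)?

Promo months 1–18 at r₀ = 0%/12 = 0; months 19+ at r₁ = 19.5%/12 = 0.01625.
After month 18 (no interest yet): B = £18,170.00 − 18·£460.00 = £9,890.00.
Then at r₁ with £460.00/mo: n₂ = −ln(1 − r₁·B/P)/ln(1+r₁) ≈ 26.66 → 27 more payments.

45 payments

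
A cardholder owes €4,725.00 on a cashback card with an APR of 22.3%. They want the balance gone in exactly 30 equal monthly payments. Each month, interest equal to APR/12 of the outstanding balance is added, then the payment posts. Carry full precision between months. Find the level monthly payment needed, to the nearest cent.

Monthly rate r = 22.3%/12 = 1.85833% = 0.0185833.
Level-payment amortization: P = B₀·r / (1 − (1+r)^(−n)) = 4725.00·0.0185833 / (1 − 1.01858^(−30)).
Denominator 1 − (1+r)^(−30) = 0.424423534.
P = 87.8063 / 0.424423534 ≈ 206.88.

€206.88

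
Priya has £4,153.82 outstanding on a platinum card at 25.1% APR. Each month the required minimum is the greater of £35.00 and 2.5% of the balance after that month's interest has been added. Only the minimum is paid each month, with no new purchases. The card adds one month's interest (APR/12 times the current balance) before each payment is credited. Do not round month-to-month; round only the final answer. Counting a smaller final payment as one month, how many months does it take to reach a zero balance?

323 months

Monthly rate r = 25.1%/12 = 2.09167% = 0.0209167.
While 2.5% of the post-interest balance exceeds £35.00, each month B ← (B·(1+r))·(1 − 0.025), i.e. B shrinks by the factor (1+r)·0.975 = 0.99539.
This holds for months 1–241. Entering month 242 the balance is £1,365.28; 2.5% of the post-interest balance is now below £35.00, so the flat £35.00 minimum applies from here.
From month 242 a fixed £35.00 at rate r clears £1,365.28 in 82 more payments. Total: 241 + 82 = 323 months.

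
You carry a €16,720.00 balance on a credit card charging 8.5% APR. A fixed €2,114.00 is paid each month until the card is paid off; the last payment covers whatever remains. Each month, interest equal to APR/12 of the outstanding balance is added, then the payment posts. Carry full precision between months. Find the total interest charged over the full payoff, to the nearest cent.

€548.53

Monthly rate r = 8.5%/12 = 0.708333% = 0.00708333.
Payoff takes n = ⌈−ln(1 − rB₀/P)/ln(1+r)⌉ = ⌈8.168⌉ = 9 payments; the last is €356.53.
Total paid = 8·€2,114.00 + €356.53 = €17,268.53.
Total interest = total paid − principal = €17,268.53 − €16,720.00 = €548.53.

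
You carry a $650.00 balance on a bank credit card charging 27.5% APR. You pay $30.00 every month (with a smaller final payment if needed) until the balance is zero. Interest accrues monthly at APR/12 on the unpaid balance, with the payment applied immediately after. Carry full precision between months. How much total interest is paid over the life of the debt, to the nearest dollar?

$259

Monthly rate r = 27.5%/12 = 2.29167% = 0.0229167.
Payoff takes n = ⌈−ln(1 − rB₀/P)/ln(1+r)⌉ = ⌈30.286⌉ = 31 payments; the last is $8.66.
Total paid = 30·$30.00 + $8.66 = $908.66.
Total interest = total paid − principal = $908.66 − $650.00 = $258.66.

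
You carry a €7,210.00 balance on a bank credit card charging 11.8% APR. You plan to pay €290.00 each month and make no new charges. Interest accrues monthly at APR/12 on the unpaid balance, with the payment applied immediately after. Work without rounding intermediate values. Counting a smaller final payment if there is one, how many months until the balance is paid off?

29 payments

Monthly rate r = 11.8%/12 = 0.983333% = 0.00983333.
Recurrence: B ← B·(1+r) − €290.00.
Month 1: interest €70.90; balance after payment €6,990.90.
Month 2: interest €68.74; balance after payment €6,769.64.
Closed form: n = −ln(1 − rB₀/P)/ln(1+r) = −ln(0.75552)/ln(1.00983) ≈ 28.650, so the balance reaches zero during payment 29.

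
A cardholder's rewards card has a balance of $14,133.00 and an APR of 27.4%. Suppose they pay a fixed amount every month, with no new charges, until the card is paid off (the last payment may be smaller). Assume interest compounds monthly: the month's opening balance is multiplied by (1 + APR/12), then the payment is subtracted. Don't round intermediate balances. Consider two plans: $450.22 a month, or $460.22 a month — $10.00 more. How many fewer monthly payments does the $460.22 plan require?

Monthly rate r = 27.4%/12 = 2.28333% = 0.0228333.
At $450.22/mo: n = ⌈−ln(1 − rB₀/P)/ln(1+r)⌉ = 56 payments (last $395.00); total interest = total paid − $14,133.00 = $11,024.10.
At $460.22/mo: 54 payments (last $233.75); total interest $10,492.41.
Payments saved = 56 − 54 = 2.

2 fewer payments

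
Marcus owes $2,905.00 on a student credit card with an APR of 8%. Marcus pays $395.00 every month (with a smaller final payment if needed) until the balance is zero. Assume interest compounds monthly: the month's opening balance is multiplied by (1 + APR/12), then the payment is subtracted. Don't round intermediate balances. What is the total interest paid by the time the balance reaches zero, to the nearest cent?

Monthly rate r = 8%/12 = 0.666667% = 0.00666667.
Payoff takes n = ⌈−ln(1 − rB₀/P)/ln(1+r)⌉ = ⌈7.566⌉ = 8 payments; the last is $223.87.
Total paid = 7·$395.00 + $223.87 = $2,988.87.
Total interest = total paid − principal = $2,988.87 − $2,905.00 = $83.87.

$83.87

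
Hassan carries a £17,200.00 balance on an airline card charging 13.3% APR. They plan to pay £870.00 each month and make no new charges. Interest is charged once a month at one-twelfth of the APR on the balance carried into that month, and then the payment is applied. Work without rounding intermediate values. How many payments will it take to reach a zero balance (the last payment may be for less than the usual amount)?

Monthly rate r = 13.3%/12 = 1.10833% = 0.0110833.
Recurrence: B ← B·(1+r) − £870.00.
Month 1: interest £190.63; balance after payment £16,520.63.
Month 2: interest £183.10; balance after payment £15,833.74.
Closed form: n = −ln(1 − rB₀/P)/ln(1+r) = −ln(0.78088)/ln(1.01108) ≈ 22.439, so the balance reaches zero during payment 23.

23 payments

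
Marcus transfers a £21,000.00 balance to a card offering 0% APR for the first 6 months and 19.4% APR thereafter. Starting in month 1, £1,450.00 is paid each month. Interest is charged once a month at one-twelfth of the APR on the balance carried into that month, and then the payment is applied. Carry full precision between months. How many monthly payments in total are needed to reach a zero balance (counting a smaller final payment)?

16 months

Promo months 1–6 at r₀ = 0%/12 = 0; months 7+ at r₁ = 19.4%/12 = 0.0161667.
After month 6 (no interest yet): B = £21,000.00 − 6·£1,450.00 = £12,300.00.
Then at r₁ with £1,450.00/mo: n₂ = −ln(1 − r₁·B/P)/ln(1+r₁) ≈ 9.20 → 10 more payments.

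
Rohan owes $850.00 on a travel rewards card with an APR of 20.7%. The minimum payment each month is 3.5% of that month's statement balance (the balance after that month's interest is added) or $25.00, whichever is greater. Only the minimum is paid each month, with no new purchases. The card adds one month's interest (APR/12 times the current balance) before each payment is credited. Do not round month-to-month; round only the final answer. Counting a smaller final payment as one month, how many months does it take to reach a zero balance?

50 months

Monthly rate r = 20.7%/12 = 1.725% = 0.01725.
While 3.5% of the post-interest balance exceeds $25.00, each month B ← (B·(1+r))·(1 − 0.035), i.e. B shrinks by the factor (1+r)·0.965 = 0.98165.
This holds for months 1–11. Entering month 12 the balance is $693.30; 3.5% of the post-interest balance is now below $25.00, so the flat $25.00 minimum applies from here.
From month 12 a fixed $25.00 at rate r clears $693.30 in 39 more payments. Total: 11 + 39 = 50 months.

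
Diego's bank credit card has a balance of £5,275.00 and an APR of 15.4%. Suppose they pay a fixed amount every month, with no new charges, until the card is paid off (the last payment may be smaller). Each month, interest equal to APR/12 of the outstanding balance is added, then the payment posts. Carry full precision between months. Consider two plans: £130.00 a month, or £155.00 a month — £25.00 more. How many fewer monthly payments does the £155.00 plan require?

12 fewer payments

Monthly rate r = 15.4%/12 = 1.28333% = 0.0128333.
At £130.00/mo: n = ⌈−ln(1 − rB₀/P)/ln(1+r)⌉ = 58 payments (last £88.47); total interest = total paid − £5,275.00 = £2,223.47.
At £155.00/mo: 46 payments (last £2.46); total interest £1,702.46.
Payments saved = 58 − 46 = 12.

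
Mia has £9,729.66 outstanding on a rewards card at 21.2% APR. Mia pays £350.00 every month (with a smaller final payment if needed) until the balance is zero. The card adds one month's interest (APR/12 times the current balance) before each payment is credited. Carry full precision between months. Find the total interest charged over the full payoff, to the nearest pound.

£3,772

Monthly rate r = 21.2%/12 = 1.76667% = 0.0176667.
Payoff takes n = ⌈−ln(1 − rB₀/P)/ln(1+r)⌉ = ⌈38.575⌉ = 39 payments; the last is £201.87.
Total paid = 38·£350.00 + £201.87 = £13,501.87.
Total interest = total paid − principal = £13,501.87 − £9,729.66 = £3,772.21.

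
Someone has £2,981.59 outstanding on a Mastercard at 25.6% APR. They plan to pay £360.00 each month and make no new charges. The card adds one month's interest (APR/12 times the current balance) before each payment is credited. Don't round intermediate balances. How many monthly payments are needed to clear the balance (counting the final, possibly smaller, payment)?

10 payments

Monthly rate r = 25.6%/12 = 2.13333% = 0.0213333.
Recurrence: B ← B·(1+r) − £360.00.
Month 1: interest £63.61; balance after payment £2,685.20.
Month 2: interest £57.28; balance after payment £2,382.48.
Closed form: n = −ln(1 − rB₀/P)/ln(1+r) = −ln(0.82331)/ln(1.02133) ≈ 9.210, so the balance reaches zero during payment 10.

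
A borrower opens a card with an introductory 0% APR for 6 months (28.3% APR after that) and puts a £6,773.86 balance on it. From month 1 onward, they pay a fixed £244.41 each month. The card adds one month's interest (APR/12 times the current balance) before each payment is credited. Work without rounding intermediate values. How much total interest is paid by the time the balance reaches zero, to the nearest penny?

Promo months 1–6 at r₀ = 0%/12 = 0; months 7+ at r₁ = 28.3%/12 = 0.0235833.
After month 6 (no interest yet): B = £6,773.86 − 6·£244.41 = £5,307.40.
Then at r₁ with £244.41/mo: n₂ = −ln(1 − r₁·B/P)/ln(1+r₁) ≈ 30.79 → 31 more payments.
Total paid = 36·£244.41 + £193.31 = £8,992.07; interest = £8,992.07 − £6,773.86 = £2,218.21.

£2,218.21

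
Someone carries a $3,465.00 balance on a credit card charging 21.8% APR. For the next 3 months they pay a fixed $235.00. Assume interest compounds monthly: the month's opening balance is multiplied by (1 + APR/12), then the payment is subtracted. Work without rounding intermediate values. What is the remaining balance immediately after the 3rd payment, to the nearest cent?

$2,939.41

Monthly rate r = 21.8%/12 = 1.81667% = 0.0181667.
Each month: B ← B·(1+r) − $235.00.
Month 1: interest $62.95; balance after payment $3,292.95.
Month 2: interest $59.82; balance after payment $3,117.77.
Month 3: interest $56.64; balance after payment $2,939.41.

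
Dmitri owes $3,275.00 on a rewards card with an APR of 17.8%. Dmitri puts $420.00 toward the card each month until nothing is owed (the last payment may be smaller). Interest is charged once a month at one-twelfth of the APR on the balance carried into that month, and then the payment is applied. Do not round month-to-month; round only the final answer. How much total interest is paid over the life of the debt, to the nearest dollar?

Monthly rate r = 17.8%/12 = 1.48333% = 0.0148333.
Payoff takes n = ⌈−ln(1 − rB₀/P)/ln(1+r)⌉ = ⌈8.348⌉ = 9 payments; the last is $146.85.
Total paid = 8·$420.00 + $146.85 = $3,506.85.
Total interest = total paid − principal = $3,506.85 − $3,275.00 = $231.85.

$232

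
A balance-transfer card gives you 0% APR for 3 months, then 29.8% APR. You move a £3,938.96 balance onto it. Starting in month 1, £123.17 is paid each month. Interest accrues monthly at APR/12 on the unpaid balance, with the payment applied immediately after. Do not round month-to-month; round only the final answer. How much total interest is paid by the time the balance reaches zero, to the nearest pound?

Promo months 1–3 at r₀ = 0%/12 = 0; months 4+ at r₁ = 29.8%/12 = 0.0248333.
After month 3 (no interest yet): B = £3,938.96 − 3·£123.17 = £3,569.45.
Then at r₁ with £123.17/mo: n₂ = −ln(1 − r₁·B/P)/ln(1+r₁) ≈ 51.85 → 52 more payments.
Total paid = 54·£123.17 + £104.37 = £6,755.55; interest = £6,755.55 − £3,938.96 = £2,816.59.

£2,817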